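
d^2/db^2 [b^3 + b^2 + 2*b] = 6*b + 2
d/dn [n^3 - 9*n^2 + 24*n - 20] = 3*n^2 - 18*n + 24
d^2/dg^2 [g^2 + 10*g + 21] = 2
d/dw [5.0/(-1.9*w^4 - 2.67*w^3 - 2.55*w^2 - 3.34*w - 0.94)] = (38.0*w^3 + 40.05*w^2 + 25.5*w + 16.7)/(1.9*w^4 + 2.67*w^3 + 2.55*w^2 + 3.34*w + 0.94)^2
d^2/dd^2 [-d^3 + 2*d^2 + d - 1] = 4 - 6*d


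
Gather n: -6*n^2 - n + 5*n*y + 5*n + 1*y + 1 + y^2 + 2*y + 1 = -6*n^2 + n*(5*y + 4) + y^2 + 3*y + 2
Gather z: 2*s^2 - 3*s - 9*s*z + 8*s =2*s^2 - 9*s*z + 5*s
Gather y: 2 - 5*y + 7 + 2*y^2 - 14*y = 2*y^2 - 19*y + 9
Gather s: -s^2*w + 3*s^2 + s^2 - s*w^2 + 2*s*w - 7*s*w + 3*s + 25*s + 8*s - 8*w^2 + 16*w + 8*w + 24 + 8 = s^2*(4 - w) + s*(-w^2 - 5*w + 36) - 8*w^2 + 24*w + 32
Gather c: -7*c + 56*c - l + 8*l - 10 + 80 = 49*c + 7*l + 70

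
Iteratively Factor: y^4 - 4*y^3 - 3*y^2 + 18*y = (y + 2)*(y^3 - 6*y^2 + 9*y) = (y - 3)*(y + 2)*(y^2 - 3*y) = (y - 3)^2*(y + 2)*(y)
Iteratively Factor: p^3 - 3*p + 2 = (p - 1)*(p^2 + p - 2) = (p - 1)*(p + 2)*(p - 1)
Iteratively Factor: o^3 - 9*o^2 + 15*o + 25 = (o - 5)*(o^2 - 4*o - 5) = (o - 5)^2*(o + 1)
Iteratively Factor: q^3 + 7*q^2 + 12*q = (q)*(q^2 + 7*q + 12) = q*(q + 3)*(q + 4)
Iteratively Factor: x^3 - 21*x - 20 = (x + 1)*(x^2 - x - 20) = (x - 5)*(x + 1)*(x + 4)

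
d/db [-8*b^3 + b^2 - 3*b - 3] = -24*b^2 + 2*b - 3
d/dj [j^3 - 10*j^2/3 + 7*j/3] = 3*j^2 - 20*j/3 + 7/3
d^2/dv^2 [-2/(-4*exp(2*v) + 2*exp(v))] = ((1 - 8*exp(v))*(2*exp(v) - 1) + 2*(4*exp(v) - 1)^2)*exp(-v)/(2*exp(v) - 1)^3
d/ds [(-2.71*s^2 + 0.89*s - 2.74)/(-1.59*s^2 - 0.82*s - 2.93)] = (3.6373*s^2 + 7.1674*s - 4.8545)/(2.5281*s^4 + 2.6076*s^3 + 9.9898*s^2 + 4.8052*s + 8.5849)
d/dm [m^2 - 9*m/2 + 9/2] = 2*m - 9/2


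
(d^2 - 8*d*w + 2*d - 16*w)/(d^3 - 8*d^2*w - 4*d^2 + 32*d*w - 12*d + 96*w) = 1/(d - 6)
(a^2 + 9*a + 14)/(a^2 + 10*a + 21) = (a + 2)/(a + 3)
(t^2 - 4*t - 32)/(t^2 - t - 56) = (t + 4)/(t + 7)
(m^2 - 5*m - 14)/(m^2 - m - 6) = (m - 7)/(m - 3)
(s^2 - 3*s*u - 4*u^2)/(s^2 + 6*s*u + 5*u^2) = (s - 4*u)/(s + 5*u)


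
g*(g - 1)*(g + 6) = g^3 + 5*g^2 - 6*g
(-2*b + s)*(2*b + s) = -4*b^2 + s^2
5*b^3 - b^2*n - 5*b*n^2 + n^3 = (-5*b + n)*(-b + n)*(b + n)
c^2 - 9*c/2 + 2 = (c - 4)*(c - 1/2)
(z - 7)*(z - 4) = z^2 - 11*z + 28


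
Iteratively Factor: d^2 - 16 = (d + 4)*(d - 4)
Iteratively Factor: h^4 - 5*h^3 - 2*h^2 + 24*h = (h - 3)*(h^3 - 2*h^2 - 8*h) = (h - 4)*(h - 3)*(h^2 + 2*h) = (h - 4)*(h - 3)*(h + 2)*(h)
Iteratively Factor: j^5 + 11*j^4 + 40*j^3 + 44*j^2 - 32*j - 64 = (j + 4)*(j^4 + 7*j^3 + 12*j^2 - 4*j - 16) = (j + 2)*(j + 4)*(j^3 + 5*j^2 + 2*j - 8) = (j + 2)*(j + 4)^2*(j^2 + j - 2) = (j - 1)*(j + 2)*(j + 4)^2*(j + 2)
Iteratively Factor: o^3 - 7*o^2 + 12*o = (o - 4)*(o^2 - 3*o) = (o - 4)*(o - 3)*(o)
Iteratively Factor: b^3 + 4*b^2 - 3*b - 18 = (b - 2)*(b^2 + 6*b + 9) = (b - 2)*(b + 3)*(b + 3)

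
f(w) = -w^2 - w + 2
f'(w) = -2*w - 1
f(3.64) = -14.89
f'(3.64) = -8.28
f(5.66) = -35.70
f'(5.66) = -12.32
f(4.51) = -22.85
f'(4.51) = -10.02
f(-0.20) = 2.16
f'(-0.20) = -0.60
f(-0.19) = 2.15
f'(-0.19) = -0.62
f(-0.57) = 2.25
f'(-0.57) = 0.14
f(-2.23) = -0.74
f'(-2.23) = 3.46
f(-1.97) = 0.09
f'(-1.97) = 2.94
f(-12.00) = -130.00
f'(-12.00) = 23.00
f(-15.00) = -208.00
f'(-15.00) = 29.00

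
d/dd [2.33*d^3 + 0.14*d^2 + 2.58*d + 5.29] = 6.99*d^2 + 0.28*d + 2.58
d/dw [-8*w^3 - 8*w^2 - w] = -24*w^2 - 16*w - 1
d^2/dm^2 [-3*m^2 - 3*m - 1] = -6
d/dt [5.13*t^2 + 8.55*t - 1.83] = 10.26*t + 8.55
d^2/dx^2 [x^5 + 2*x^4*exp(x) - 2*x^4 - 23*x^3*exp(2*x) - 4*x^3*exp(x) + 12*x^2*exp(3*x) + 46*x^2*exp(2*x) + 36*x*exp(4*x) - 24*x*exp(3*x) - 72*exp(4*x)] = 2*x^4*exp(x) - 92*x^3*exp(2*x) + 12*x^3*exp(x) + 20*x^3 + 108*x^2*exp(3*x) - 92*x^2*exp(2*x) - 24*x^2 + 576*x*exp(4*x) - 72*x*exp(3*x) + 230*x*exp(2*x) - 24*x*exp(x) - 864*exp(4*x) - 120*exp(3*x) + 92*exp(2*x)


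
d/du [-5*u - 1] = -5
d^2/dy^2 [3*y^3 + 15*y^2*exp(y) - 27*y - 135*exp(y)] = 15*y^2*exp(y) + 60*y*exp(y) + 18*y - 105*exp(y)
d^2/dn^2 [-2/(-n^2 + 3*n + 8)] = 4*(n^2 - 3*n - (2*n - 3)^2 - 8)/(-n^2 + 3*n + 8)^3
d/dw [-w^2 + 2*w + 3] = 2 - 2*w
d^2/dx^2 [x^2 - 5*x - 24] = 2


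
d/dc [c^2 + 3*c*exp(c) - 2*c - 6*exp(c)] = 3*c*exp(c) + 2*c - 3*exp(c) - 2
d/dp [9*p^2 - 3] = 18*p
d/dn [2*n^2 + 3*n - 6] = 4*n + 3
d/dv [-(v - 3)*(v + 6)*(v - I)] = -3*v^2 + 2*v*(-3 + I) + 18 + 3*I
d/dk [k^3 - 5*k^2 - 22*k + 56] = 3*k^2 - 10*k - 22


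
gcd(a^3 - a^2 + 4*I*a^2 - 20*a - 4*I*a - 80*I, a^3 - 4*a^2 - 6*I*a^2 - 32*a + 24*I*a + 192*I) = a + 4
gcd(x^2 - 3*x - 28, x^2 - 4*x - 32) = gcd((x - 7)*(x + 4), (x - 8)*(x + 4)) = x + 4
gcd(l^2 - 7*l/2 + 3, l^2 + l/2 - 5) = l - 2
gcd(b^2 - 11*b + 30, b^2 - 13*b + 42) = b - 6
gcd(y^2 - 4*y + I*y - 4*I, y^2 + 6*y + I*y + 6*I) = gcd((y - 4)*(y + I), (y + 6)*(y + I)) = y + I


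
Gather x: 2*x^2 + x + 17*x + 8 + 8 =2*x^2 + 18*x + 16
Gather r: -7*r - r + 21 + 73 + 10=104 - 8*r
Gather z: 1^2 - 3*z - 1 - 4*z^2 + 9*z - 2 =-4*z^2 + 6*z - 2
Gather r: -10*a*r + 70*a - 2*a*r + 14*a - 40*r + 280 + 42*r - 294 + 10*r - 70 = 84*a + r*(12 - 12*a) - 84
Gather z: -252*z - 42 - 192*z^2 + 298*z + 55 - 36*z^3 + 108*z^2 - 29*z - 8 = -36*z^3 - 84*z^2 + 17*z + 5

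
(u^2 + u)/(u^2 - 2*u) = (u + 1)/(u - 2)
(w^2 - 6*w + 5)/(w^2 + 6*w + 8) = (w^2 - 6*w + 5)/(w^2 + 6*w + 8)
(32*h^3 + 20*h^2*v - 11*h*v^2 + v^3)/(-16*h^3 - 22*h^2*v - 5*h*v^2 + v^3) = (-4*h + v)/(2*h + v)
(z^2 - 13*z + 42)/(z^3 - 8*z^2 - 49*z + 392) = (z - 6)/(z^2 - z - 56)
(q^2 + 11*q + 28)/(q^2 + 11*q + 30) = (q^2 + 11*q + 28)/(q^2 + 11*q + 30)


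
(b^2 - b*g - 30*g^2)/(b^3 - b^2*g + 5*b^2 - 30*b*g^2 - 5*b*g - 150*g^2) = 1/(b + 5)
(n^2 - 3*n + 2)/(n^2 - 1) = (n - 2)/(n + 1)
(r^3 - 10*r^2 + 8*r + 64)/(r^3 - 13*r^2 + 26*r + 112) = (r - 4)/(r - 7)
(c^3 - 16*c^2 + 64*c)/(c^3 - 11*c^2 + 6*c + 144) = c*(c - 8)/(c^2 - 3*c - 18)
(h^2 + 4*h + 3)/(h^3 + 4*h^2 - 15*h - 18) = (h + 3)/(h^2 + 3*h - 18)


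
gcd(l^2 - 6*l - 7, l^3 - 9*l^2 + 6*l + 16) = l + 1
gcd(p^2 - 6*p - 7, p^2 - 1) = p + 1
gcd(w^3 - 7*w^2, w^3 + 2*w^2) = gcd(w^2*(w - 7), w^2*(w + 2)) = w^2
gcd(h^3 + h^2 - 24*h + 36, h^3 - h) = 1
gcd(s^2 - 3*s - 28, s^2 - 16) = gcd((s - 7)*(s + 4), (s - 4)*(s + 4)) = s + 4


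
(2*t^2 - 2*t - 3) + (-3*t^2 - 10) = -t^2 - 2*t - 13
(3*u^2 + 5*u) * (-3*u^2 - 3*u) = -9*u^4 - 24*u^3 - 15*u^2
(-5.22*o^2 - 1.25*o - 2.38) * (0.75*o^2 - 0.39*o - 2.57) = -3.915*o^4 + 1.0983*o^3 + 12.1179*o^2 + 4.1407*o + 6.1166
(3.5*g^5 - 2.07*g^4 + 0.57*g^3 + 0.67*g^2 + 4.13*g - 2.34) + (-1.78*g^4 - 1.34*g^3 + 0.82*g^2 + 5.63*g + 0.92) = 3.5*g^5 - 3.85*g^4 - 0.77*g^3 + 1.49*g^2 + 9.76*g - 1.42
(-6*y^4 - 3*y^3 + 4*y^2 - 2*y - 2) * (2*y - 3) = -12*y^5 + 12*y^4 + 17*y^3 - 16*y^2 + 2*y + 6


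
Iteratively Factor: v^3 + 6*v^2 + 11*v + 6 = (v + 1)*(v^2 + 5*v + 6) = (v + 1)*(v + 3)*(v + 2)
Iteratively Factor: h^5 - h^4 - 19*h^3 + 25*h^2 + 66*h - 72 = (h - 1)*(h^4 - 19*h^2 + 6*h + 72) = (h - 3)*(h - 1)*(h^3 + 3*h^2 - 10*h - 24) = (h - 3)*(h - 1)*(h + 2)*(h^2 + h - 12) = (h - 3)^2*(h - 1)*(h + 2)*(h + 4)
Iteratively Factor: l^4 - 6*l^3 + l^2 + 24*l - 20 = (l - 1)*(l^3 - 5*l^2 - 4*l + 20) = (l - 1)*(l + 2)*(l^2 - 7*l + 10) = (l - 2)*(l - 1)*(l + 2)*(l - 5)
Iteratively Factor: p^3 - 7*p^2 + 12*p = (p - 4)*(p^2 - 3*p) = p*(p - 4)*(p - 3)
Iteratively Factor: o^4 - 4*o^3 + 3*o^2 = (o - 1)*(o^3 - 3*o^2) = (o - 3)*(o - 1)*(o^2) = o*(o - 3)*(o - 1)*(o)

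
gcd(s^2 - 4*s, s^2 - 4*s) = s^2 - 4*s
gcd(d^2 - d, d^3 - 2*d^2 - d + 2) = d - 1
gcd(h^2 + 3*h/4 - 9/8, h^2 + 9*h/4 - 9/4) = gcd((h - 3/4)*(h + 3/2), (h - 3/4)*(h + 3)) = h - 3/4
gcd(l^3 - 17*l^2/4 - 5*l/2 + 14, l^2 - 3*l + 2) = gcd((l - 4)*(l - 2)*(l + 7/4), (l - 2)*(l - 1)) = l - 2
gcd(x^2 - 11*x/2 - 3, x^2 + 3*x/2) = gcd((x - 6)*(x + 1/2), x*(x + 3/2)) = 1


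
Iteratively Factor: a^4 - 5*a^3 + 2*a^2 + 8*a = (a)*(a^3 - 5*a^2 + 2*a + 8) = a*(a + 1)*(a^2 - 6*a + 8) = a*(a - 4)*(a + 1)*(a - 2)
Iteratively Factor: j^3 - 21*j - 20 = (j - 5)*(j^2 + 5*j + 4) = (j - 5)*(j + 4)*(j + 1)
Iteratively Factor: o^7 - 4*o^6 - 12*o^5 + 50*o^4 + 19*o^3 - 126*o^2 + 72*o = (o - 3)*(o^6 - o^5 - 15*o^4 + 5*o^3 + 34*o^2 - 24*o) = (o - 3)*(o + 3)*(o^5 - 4*o^4 - 3*o^3 + 14*o^2 - 8*o) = (o - 3)*(o + 2)*(o + 3)*(o^4 - 6*o^3 + 9*o^2 - 4*o) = o*(o - 3)*(o + 2)*(o + 3)*(o^3 - 6*o^2 + 9*o - 4) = o*(o - 3)*(o - 1)*(o + 2)*(o + 3)*(o^2 - 5*o + 4) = o*(o - 3)*(o - 1)^2*(o + 2)*(o + 3)*(o - 4)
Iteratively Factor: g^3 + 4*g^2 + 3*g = (g + 3)*(g^2 + g) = g*(g + 3)*(g + 1)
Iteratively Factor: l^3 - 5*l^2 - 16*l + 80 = (l - 4)*(l^2 - l - 20) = (l - 5)*(l - 4)*(l + 4)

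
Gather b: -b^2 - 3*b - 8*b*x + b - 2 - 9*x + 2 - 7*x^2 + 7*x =-b^2 + b*(-8*x - 2) - 7*x^2 - 2*x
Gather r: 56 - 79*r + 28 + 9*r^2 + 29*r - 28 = 9*r^2 - 50*r + 56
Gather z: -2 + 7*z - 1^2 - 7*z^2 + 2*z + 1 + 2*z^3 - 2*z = 2*z^3 - 7*z^2 + 7*z - 2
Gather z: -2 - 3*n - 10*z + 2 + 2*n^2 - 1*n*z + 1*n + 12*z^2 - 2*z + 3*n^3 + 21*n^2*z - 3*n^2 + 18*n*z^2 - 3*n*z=3*n^3 - n^2 - 2*n + z^2*(18*n + 12) + z*(21*n^2 - 4*n - 12)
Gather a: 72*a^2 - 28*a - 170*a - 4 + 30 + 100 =72*a^2 - 198*a + 126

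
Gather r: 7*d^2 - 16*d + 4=7*d^2 - 16*d + 4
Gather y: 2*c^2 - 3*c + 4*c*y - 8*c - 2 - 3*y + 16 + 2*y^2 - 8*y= 2*c^2 - 11*c + 2*y^2 + y*(4*c - 11) + 14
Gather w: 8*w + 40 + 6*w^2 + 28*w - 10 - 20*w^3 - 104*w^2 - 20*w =-20*w^3 - 98*w^2 + 16*w + 30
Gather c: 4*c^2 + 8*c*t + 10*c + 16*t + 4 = 4*c^2 + c*(8*t + 10) + 16*t + 4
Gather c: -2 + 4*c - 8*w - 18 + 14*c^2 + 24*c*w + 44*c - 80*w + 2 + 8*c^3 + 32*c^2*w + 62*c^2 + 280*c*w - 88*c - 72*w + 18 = 8*c^3 + c^2*(32*w + 76) + c*(304*w - 40) - 160*w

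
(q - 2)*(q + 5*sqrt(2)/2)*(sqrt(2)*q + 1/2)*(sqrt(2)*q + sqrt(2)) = 2*q^4 - 2*q^3 + 11*sqrt(2)*q^3/2 - 11*sqrt(2)*q^2/2 - 3*q^2/2 - 11*sqrt(2)*q - 5*q/2 - 5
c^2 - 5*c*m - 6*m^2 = (c - 6*m)*(c + m)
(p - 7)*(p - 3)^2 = p^3 - 13*p^2 + 51*p - 63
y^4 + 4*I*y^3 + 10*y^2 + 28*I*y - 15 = (y - 3*I)*(y + I)^2*(y + 5*I)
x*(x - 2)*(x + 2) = x^3 - 4*x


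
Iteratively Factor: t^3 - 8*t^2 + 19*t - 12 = (t - 1)*(t^2 - 7*t + 12) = (t - 4)*(t - 1)*(t - 3)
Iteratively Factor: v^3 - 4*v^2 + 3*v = (v - 1)*(v^2 - 3*v) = (v - 3)*(v - 1)*(v)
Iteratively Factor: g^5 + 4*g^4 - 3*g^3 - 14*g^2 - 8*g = (g + 4)*(g^4 - 3*g^2 - 2*g) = (g + 1)*(g + 4)*(g^3 - g^2 - 2*g) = (g + 1)^2*(g + 4)*(g^2 - 2*g) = (g - 2)*(g + 1)^2*(g + 4)*(g)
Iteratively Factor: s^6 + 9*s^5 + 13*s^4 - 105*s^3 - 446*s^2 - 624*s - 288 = (s + 1)*(s^5 + 8*s^4 + 5*s^3 - 110*s^2 - 336*s - 288) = (s + 1)*(s + 3)*(s^4 + 5*s^3 - 10*s^2 - 80*s - 96) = (s + 1)*(s + 3)^2*(s^3 + 2*s^2 - 16*s - 32) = (s + 1)*(s + 3)^2*(s + 4)*(s^2 - 2*s - 8) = (s - 4)*(s + 1)*(s + 3)^2*(s + 4)*(s + 2)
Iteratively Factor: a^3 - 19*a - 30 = (a + 3)*(a^2 - 3*a - 10) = (a - 5)*(a + 3)*(a + 2)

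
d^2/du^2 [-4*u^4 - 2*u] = -48*u^2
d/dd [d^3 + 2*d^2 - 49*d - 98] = 3*d^2 + 4*d - 49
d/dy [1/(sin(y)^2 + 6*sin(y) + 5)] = -2*(sin(y) + 3)*cos(y)/(sin(y)^2 + 6*sin(y) + 5)^2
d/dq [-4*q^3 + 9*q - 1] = 9 - 12*q^2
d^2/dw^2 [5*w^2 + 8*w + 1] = 10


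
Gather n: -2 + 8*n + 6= 8*n + 4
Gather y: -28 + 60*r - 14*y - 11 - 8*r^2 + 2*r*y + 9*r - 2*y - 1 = -8*r^2 + 69*r + y*(2*r - 16) - 40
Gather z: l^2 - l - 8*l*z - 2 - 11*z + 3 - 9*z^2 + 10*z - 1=l^2 - l - 9*z^2 + z*(-8*l - 1)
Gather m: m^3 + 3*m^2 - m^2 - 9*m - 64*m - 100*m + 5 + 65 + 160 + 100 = m^3 + 2*m^2 - 173*m + 330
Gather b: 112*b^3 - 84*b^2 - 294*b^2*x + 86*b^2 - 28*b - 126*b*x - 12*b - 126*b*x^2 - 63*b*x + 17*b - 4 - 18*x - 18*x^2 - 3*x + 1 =112*b^3 + b^2*(2 - 294*x) + b*(-126*x^2 - 189*x - 23) - 18*x^2 - 21*x - 3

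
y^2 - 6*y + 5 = (y - 5)*(y - 1)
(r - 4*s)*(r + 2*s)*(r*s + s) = r^3*s - 2*r^2*s^2 + r^2*s - 8*r*s^3 - 2*r*s^2 - 8*s^3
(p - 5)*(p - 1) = p^2 - 6*p + 5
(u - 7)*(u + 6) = u^2 - u - 42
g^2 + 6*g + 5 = (g + 1)*(g + 5)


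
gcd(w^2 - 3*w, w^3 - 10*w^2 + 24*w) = w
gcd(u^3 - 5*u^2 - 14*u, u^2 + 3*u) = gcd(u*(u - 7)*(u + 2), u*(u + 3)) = u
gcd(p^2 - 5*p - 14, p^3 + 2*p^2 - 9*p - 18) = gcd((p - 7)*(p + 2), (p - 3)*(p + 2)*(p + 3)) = p + 2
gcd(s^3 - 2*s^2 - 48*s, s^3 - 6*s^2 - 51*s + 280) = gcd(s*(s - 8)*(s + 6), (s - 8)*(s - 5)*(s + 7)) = s - 8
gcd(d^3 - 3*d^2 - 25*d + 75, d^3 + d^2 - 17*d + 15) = d^2 + 2*d - 15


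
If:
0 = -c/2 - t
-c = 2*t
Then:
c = -2*t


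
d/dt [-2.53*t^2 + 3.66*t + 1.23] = 3.66 - 5.06*t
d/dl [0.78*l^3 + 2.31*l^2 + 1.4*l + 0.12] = 2.34*l^2 + 4.62*l + 1.4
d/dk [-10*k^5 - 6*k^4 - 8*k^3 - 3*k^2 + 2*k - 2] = -50*k^4 - 24*k^3 - 24*k^2 - 6*k + 2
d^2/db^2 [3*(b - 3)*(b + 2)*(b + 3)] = 18*b + 12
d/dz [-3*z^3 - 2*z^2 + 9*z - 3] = -9*z^2 - 4*z + 9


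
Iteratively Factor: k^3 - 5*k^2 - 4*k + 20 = (k - 2)*(k^2 - 3*k - 10) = (k - 5)*(k - 2)*(k + 2)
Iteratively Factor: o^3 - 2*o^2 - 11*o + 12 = (o - 1)*(o^2 - o - 12) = (o - 4)*(o - 1)*(o + 3)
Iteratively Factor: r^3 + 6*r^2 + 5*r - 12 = (r + 3)*(r^2 + 3*r - 4) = (r + 3)*(r + 4)*(r - 1)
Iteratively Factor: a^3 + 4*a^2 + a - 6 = (a + 3)*(a^2 + a - 2) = (a - 1)*(a + 3)*(a + 2)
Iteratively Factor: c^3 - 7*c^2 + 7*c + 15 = (c - 3)*(c^2 - 4*c - 5) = (c - 5)*(c - 3)*(c + 1)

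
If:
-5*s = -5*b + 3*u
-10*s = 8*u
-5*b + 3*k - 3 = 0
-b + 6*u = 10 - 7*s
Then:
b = -10/3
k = -41/9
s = -40/3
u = 50/3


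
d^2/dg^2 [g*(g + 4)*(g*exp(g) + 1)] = g^3*exp(g) + 10*g^2*exp(g) + 22*g*exp(g) + 8*exp(g) + 2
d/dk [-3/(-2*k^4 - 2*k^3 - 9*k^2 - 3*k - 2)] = 3*(-8*k^3 - 6*k^2 - 18*k - 3)/(2*k^4 + 2*k^3 + 9*k^2 + 3*k + 2)^2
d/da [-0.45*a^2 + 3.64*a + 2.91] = 3.64 - 0.9*a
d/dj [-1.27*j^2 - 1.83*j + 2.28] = -2.54*j - 1.83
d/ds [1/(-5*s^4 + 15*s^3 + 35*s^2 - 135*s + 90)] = (4*s^3 - 9*s^2 - 14*s + 27)/(5*(-s^4 + 3*s^3 + 7*s^2 - 27*s + 18)^2)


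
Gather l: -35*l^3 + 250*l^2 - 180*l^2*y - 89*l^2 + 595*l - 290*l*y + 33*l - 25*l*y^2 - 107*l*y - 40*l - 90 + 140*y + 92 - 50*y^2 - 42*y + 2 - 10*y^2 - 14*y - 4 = -35*l^3 + l^2*(161 - 180*y) + l*(-25*y^2 - 397*y + 588) - 60*y^2 + 84*y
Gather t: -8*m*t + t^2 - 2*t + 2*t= -8*m*t + t^2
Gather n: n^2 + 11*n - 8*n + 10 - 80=n^2 + 3*n - 70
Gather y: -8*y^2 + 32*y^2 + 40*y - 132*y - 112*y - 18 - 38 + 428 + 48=24*y^2 - 204*y + 420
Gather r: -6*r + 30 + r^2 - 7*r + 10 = r^2 - 13*r + 40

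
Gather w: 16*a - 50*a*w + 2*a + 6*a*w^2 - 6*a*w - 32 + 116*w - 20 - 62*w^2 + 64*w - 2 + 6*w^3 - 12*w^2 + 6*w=18*a + 6*w^3 + w^2*(6*a - 74) + w*(186 - 56*a) - 54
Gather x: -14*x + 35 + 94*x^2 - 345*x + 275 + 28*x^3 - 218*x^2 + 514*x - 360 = 28*x^3 - 124*x^2 + 155*x - 50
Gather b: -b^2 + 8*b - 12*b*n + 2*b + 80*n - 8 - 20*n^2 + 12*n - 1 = -b^2 + b*(10 - 12*n) - 20*n^2 + 92*n - 9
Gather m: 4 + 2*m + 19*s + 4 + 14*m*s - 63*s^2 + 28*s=m*(14*s + 2) - 63*s^2 + 47*s + 8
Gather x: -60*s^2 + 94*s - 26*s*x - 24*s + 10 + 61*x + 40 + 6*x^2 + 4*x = -60*s^2 + 70*s + 6*x^2 + x*(65 - 26*s) + 50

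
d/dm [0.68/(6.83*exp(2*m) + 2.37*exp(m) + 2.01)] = (-9.2888*exp(m) - 1.6116)*exp(m)/(6.83*exp(2*m) + 2.37*exp(m) + 2.01)^2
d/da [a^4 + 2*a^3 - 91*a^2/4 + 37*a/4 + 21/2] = 4*a^3 + 6*a^2 - 91*a/2 + 37/4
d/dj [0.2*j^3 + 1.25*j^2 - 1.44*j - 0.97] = 0.6*j^2 + 2.5*j - 1.44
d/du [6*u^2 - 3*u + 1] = 12*u - 3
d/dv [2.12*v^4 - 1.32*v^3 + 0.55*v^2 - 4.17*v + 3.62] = 8.48*v^3 - 3.96*v^2 + 1.1*v - 4.17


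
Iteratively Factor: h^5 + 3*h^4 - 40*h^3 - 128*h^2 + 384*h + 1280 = (h - 4)*(h^4 + 7*h^3 - 12*h^2 - 176*h - 320) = (h - 4)*(h + 4)*(h^3 + 3*h^2 - 24*h - 80) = (h - 4)*(h + 4)^2*(h^2 - h - 20) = (h - 4)*(h + 4)^3*(h - 5)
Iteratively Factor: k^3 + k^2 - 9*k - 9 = (k - 3)*(k^2 + 4*k + 3) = (k - 3)*(k + 3)*(k + 1)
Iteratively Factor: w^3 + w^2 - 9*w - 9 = (w - 3)*(w^2 + 4*w + 3) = (w - 3)*(w + 3)*(w + 1)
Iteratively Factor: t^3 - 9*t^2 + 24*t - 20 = (t - 2)*(t^2 - 7*t + 10) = (t - 5)*(t - 2)*(t - 2)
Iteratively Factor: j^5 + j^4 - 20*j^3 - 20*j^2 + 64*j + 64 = (j - 2)*(j^4 + 3*j^3 - 14*j^2 - 48*j - 32) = (j - 4)*(j - 2)*(j^3 + 7*j^2 + 14*j + 8) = (j - 4)*(j - 2)*(j + 1)*(j^2 + 6*j + 8) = (j - 4)*(j - 2)*(j + 1)*(j + 4)*(j + 2)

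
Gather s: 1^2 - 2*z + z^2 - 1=z^2 - 2*z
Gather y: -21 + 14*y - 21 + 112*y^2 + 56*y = 112*y^2 + 70*y - 42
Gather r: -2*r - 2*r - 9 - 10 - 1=-4*r - 20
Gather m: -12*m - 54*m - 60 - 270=-66*m - 330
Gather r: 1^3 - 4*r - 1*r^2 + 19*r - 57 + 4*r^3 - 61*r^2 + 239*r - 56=4*r^3 - 62*r^2 + 254*r - 112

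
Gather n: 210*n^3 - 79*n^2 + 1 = 210*n^3 - 79*n^2 + 1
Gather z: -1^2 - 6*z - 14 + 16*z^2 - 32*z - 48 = 16*z^2 - 38*z - 63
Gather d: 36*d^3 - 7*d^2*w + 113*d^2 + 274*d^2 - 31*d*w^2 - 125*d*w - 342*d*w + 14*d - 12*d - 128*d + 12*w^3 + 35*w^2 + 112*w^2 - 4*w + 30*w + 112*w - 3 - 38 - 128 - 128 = 36*d^3 + d^2*(387 - 7*w) + d*(-31*w^2 - 467*w - 126) + 12*w^3 + 147*w^2 + 138*w - 297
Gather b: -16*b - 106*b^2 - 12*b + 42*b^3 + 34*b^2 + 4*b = 42*b^3 - 72*b^2 - 24*b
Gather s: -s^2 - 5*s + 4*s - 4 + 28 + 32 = -s^2 - s + 56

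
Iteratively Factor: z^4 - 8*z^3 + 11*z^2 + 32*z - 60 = (z + 2)*(z^3 - 10*z^2 + 31*z - 30) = (z - 5)*(z + 2)*(z^2 - 5*z + 6) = (z - 5)*(z - 2)*(z + 2)*(z - 3)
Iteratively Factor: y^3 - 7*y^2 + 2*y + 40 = (y - 4)*(y^2 - 3*y - 10) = (y - 5)*(y - 4)*(y + 2)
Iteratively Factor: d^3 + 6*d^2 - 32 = (d + 4)*(d^2 + 2*d - 8) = (d - 2)*(d + 4)*(d + 4)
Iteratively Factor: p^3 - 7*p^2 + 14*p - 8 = (p - 1)*(p^2 - 6*p + 8) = (p - 2)*(p - 1)*(p - 4)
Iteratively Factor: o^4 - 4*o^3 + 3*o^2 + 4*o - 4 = (o - 2)*(o^3 - 2*o^2 - o + 2) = (o - 2)*(o + 1)*(o^2 - 3*o + 2) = (o - 2)^2*(o + 1)*(o - 1)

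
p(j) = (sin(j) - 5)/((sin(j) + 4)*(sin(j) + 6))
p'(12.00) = 0.16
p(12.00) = -0.29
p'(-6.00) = 0.10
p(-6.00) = -0.18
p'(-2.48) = -0.16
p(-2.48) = -0.31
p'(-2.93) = -0.15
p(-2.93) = -0.24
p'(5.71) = 0.16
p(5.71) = -0.29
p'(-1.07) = 0.12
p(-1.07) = -0.37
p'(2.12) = -0.04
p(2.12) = -0.12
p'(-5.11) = 0.03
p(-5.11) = -0.12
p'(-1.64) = -0.02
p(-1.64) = -0.40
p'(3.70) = -0.16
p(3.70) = -0.29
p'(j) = -(sin(j) - 5)*cos(j)/((sin(j) + 4)*(sin(j) + 6)^2) - (sin(j) - 5)*cos(j)/((sin(j) + 4)^2*(sin(j) + 6)) + cos(j)/((sin(j) + 4)*(sin(j) + 6)) = (10*sin(j) + cos(j)^2 + 73)*cos(j)/((sin(j) + 4)^2*(sin(j) + 6)^2)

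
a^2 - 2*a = a*(a - 2)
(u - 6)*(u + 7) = u^2 + u - 42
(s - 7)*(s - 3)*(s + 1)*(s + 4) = s^4 - 5*s^3 - 25*s^2 + 65*s + 84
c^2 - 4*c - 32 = (c - 8)*(c + 4)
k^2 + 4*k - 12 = (k - 2)*(k + 6)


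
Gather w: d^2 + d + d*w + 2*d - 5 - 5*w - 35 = d^2 + 3*d + w*(d - 5) - 40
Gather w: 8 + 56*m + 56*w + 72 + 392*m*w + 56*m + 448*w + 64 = 112*m + w*(392*m + 504) + 144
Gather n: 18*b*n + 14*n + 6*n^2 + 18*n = 6*n^2 + n*(18*b + 32)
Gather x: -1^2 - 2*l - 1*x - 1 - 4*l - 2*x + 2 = -6*l - 3*x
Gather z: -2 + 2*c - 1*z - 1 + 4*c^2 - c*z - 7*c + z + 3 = 4*c^2 - c*z - 5*c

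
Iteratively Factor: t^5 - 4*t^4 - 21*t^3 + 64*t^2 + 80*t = (t + 1)*(t^4 - 5*t^3 - 16*t^2 + 80*t) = t*(t + 1)*(t^3 - 5*t^2 - 16*t + 80) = t*(t + 1)*(t + 4)*(t^2 - 9*t + 20) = t*(t - 4)*(t + 1)*(t + 4)*(t - 5)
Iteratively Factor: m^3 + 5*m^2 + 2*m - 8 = (m + 2)*(m^2 + 3*m - 4) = (m - 1)*(m + 2)*(m + 4)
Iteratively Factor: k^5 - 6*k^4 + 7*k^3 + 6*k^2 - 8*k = (k + 1)*(k^4 - 7*k^3 + 14*k^2 - 8*k) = (k - 1)*(k + 1)*(k^3 - 6*k^2 + 8*k) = (k - 4)*(k - 1)*(k + 1)*(k^2 - 2*k) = k*(k - 4)*(k - 1)*(k + 1)*(k - 2)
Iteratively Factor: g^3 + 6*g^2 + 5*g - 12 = (g + 4)*(g^2 + 2*g - 3) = (g + 3)*(g + 4)*(g - 1)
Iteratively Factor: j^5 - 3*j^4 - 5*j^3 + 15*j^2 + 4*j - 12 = (j - 3)*(j^4 - 5*j^2 + 4) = (j - 3)*(j - 2)*(j^3 + 2*j^2 - j - 2) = (j - 3)*(j - 2)*(j - 1)*(j^2 + 3*j + 2) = (j - 3)*(j - 2)*(j - 1)*(j + 1)*(j + 2)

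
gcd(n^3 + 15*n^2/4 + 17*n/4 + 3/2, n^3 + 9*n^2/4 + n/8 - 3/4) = n^2 + 11*n/4 + 3/2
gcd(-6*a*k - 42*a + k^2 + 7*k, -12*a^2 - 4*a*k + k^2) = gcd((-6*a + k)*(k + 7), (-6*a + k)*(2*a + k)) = 6*a - k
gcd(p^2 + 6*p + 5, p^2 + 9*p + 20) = p + 5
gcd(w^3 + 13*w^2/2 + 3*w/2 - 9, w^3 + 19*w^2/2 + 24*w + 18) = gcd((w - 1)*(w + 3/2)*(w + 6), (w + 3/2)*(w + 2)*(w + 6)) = w^2 + 15*w/2 + 9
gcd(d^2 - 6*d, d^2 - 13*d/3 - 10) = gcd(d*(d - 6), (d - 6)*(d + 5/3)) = d - 6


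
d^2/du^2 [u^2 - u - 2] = 2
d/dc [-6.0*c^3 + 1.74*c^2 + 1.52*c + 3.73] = -18.0*c^2 + 3.48*c + 1.52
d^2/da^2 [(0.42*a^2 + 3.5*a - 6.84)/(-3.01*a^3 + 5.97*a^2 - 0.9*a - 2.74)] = (-7.61048400000001*a^6 - 190.2621*a^5 + 1127.843388*a^4 - 2153.145876*a^3 + 1879.04904*a^2 - 902.495016*a + 245.81112)/(27.270901*a^9 - 162.266391*a^8 + 346.299597*a^7 - 235.338531*a^6 - 191.877138*a^5 + 322.997058*a^4 - 19.809492*a^3 - 127.802916*a^2 + 20.27052*a + 20.570824)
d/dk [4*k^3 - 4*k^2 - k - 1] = 12*k^2 - 8*k - 1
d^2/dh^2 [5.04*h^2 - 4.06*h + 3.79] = 10.0800000000000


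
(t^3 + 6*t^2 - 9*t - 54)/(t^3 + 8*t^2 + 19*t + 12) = (t^2 + 3*t - 18)/(t^2 + 5*t + 4)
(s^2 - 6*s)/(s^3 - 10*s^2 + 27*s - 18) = s/(s^2 - 4*s + 3)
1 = 1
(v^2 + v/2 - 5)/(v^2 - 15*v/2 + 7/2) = (2*v^2 + v - 10)/(2*v^2 - 15*v + 7)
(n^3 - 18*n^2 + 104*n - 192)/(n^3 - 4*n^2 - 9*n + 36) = (n^2 - 14*n + 48)/(n^2 - 9)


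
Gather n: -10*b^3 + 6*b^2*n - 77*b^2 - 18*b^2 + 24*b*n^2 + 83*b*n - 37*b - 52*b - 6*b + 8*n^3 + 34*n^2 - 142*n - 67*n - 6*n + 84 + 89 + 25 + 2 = -10*b^3 - 95*b^2 - 95*b + 8*n^3 + n^2*(24*b + 34) + n*(6*b^2 + 83*b - 215) + 200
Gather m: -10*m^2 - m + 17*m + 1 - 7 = -10*m^2 + 16*m - 6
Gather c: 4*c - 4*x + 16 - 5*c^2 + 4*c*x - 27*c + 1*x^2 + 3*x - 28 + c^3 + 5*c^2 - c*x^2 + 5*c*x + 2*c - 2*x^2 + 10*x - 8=c^3 + c*(-x^2 + 9*x - 21) - x^2 + 9*x - 20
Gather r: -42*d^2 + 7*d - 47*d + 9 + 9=-42*d^2 - 40*d + 18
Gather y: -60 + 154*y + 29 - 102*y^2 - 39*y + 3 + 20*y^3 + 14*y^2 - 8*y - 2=20*y^3 - 88*y^2 + 107*y - 30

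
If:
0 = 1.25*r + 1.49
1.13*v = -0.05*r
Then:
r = -1.19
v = 0.05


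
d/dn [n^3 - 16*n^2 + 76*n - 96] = 3*n^2 - 32*n + 76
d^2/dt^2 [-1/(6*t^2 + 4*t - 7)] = 4*(18*t^2 + 12*t - 8*(3*t + 1)^2 - 21)/(6*t^2 + 4*t - 7)^3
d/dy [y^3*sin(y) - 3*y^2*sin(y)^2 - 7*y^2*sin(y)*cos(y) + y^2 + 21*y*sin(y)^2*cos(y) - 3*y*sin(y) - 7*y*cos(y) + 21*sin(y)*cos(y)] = y^3*cos(y) + 3*y^2*sin(y) - 3*y^2*sin(2*y) - 7*y^2*cos(2*y) + 7*y*sin(y)/4 - 7*y*sin(2*y) + 63*y*sin(3*y)/4 - 3*y*cos(y) + 3*y*cos(2*y) - y - 3*sin(y) - 7*cos(y)/4 + 21*cos(2*y) - 21*cos(3*y)/4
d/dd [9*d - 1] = 9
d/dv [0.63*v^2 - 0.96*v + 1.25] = 1.26*v - 0.96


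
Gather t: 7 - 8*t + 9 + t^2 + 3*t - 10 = t^2 - 5*t + 6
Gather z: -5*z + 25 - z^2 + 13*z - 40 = -z^2 + 8*z - 15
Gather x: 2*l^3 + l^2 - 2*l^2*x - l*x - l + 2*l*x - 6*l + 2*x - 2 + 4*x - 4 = 2*l^3 + l^2 - 7*l + x*(-2*l^2 + l + 6) - 6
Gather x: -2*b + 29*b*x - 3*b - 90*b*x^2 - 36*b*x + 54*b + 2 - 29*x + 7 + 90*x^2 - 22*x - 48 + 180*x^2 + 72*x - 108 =49*b + x^2*(270 - 90*b) + x*(21 - 7*b) - 147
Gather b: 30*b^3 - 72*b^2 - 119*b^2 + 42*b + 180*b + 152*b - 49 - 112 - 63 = 30*b^3 - 191*b^2 + 374*b - 224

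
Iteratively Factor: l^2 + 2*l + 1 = (l + 1)*(l + 1)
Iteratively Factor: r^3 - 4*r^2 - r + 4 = (r - 4)*(r^2 - 1) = (r - 4)*(r + 1)*(r - 1)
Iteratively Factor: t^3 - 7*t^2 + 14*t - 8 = (t - 4)*(t^2 - 3*t + 2) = (t - 4)*(t - 2)*(t - 1)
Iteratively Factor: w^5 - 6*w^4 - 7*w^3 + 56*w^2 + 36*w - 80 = (w - 4)*(w^4 - 2*w^3 - 15*w^2 - 4*w + 20) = (w - 4)*(w + 2)*(w^3 - 4*w^2 - 7*w + 10) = (w - 4)*(w - 1)*(w + 2)*(w^2 - 3*w - 10) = (w - 4)*(w - 1)*(w + 2)^2*(w - 5)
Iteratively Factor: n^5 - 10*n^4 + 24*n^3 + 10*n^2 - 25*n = (n)*(n^4 - 10*n^3 + 24*n^2 + 10*n - 25) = n*(n - 5)*(n^3 - 5*n^2 - n + 5) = n*(n - 5)*(n - 1)*(n^2 - 4*n - 5) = n*(n - 5)*(n - 1)*(n + 1)*(n - 5)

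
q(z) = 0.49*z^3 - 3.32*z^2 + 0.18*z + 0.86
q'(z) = 1.47*z^2 - 6.64*z + 0.18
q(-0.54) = -0.28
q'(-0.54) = 4.19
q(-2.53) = -28.78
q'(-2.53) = 26.39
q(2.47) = -11.57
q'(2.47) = -7.25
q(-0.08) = 0.82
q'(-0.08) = 0.72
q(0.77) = -0.75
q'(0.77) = -4.06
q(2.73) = -13.42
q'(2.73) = -6.99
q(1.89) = -7.35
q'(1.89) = -7.12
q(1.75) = -6.37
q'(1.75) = -6.94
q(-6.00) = -225.58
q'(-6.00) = 92.94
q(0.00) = 0.86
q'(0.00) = 0.18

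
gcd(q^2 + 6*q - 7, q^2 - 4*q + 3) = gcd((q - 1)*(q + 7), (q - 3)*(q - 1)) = q - 1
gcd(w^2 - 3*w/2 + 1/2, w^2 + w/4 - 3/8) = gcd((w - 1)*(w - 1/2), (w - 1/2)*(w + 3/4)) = w - 1/2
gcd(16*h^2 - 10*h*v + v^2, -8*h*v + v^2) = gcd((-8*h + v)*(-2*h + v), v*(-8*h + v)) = -8*h + v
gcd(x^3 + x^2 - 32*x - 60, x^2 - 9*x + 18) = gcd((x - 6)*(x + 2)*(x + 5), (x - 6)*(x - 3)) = x - 6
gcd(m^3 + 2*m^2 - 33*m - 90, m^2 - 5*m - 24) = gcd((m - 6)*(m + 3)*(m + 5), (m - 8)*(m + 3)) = m + 3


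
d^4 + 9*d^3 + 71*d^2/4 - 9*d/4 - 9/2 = (d - 1/2)*(d + 1/2)*(d + 3)*(d + 6)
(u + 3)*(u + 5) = u^2 + 8*u + 15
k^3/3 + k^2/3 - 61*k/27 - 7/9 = (k/3 + 1)*(k - 7/3)*(k + 1/3)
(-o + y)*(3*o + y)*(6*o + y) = -18*o^3 + 9*o^2*y + 8*o*y^2 + y^3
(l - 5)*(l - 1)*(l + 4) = l^3 - 2*l^2 - 19*l + 20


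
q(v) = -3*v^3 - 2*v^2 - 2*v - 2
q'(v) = -9*v^2 - 4*v - 2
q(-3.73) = 133.32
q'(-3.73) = -112.30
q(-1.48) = 6.30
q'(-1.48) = -15.79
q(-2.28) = 27.72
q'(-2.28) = -39.67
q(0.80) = -6.42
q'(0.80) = -10.96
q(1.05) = -9.78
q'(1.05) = -16.12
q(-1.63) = 8.94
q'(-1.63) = -19.39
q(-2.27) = 27.33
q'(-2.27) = -39.30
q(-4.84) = 300.97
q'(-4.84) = -193.47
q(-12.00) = 4918.00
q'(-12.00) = -1250.00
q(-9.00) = 2041.00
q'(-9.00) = -695.00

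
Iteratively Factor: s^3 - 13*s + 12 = (s - 3)*(s^2 + 3*s - 4) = (s - 3)*(s + 4)*(s - 1)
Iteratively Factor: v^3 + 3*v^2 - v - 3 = (v - 1)*(v^2 + 4*v + 3) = (v - 1)*(v + 3)*(v + 1)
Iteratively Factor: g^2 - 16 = (g - 4)*(g + 4)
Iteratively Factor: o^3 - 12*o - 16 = (o + 2)*(o^2 - 2*o - 8) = (o - 4)*(o + 2)*(o + 2)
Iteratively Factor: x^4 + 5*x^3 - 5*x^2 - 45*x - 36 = (x - 3)*(x^3 + 8*x^2 + 19*x + 12) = (x - 3)*(x + 1)*(x^2 + 7*x + 12) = (x - 3)*(x + 1)*(x + 4)*(x + 3)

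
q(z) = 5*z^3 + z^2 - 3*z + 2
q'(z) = 15*z^2 + 2*z - 3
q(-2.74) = -85.13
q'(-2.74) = 104.13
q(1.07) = 6.06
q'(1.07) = 16.31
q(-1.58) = -10.49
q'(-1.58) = 31.29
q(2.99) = 135.62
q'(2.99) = 137.08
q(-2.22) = -41.12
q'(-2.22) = 66.49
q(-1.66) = -13.14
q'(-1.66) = 35.01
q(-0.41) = 3.05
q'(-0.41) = -1.30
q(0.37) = 1.28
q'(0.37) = -0.21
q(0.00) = 2.00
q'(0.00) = -3.00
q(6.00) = 1100.00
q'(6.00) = 549.00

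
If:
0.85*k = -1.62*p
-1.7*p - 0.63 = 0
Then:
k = 0.71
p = -0.37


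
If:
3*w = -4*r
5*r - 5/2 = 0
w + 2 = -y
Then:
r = 1/2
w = -2/3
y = -4/3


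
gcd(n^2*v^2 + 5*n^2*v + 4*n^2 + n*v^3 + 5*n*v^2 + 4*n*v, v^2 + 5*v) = 1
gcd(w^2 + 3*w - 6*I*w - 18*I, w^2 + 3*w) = w + 3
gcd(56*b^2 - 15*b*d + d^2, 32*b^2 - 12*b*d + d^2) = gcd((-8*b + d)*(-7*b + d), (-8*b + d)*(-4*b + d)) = 8*b - d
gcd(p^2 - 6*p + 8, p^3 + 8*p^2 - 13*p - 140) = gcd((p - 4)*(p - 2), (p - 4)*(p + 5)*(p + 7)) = p - 4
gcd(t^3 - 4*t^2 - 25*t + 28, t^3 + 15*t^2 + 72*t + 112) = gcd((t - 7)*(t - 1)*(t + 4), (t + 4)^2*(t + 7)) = t + 4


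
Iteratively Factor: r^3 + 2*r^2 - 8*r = (r)*(r^2 + 2*r - 8) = r*(r - 2)*(r + 4)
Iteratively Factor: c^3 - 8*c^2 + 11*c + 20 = (c - 5)*(c^2 - 3*c - 4) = (c - 5)*(c - 4)*(c + 1)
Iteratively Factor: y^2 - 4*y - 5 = (y - 5)*(y + 1)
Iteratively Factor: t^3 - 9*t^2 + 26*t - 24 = (t - 3)*(t^2 - 6*t + 8) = (t - 4)*(t - 3)*(t - 2)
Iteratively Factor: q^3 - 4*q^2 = (q)*(q^2 - 4*q) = q*(q - 4)*(q)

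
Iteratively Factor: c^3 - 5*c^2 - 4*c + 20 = (c + 2)*(c^2 - 7*c + 10) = (c - 2)*(c + 2)*(c - 5)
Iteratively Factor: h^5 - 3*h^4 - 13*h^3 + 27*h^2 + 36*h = (h + 1)*(h^4 - 4*h^3 - 9*h^2 + 36*h) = (h - 3)*(h + 1)*(h^3 - h^2 - 12*h) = (h - 4)*(h - 3)*(h + 1)*(h^2 + 3*h) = h*(h - 4)*(h - 3)*(h + 1)*(h + 3)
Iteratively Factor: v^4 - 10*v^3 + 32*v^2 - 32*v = (v - 2)*(v^3 - 8*v^2 + 16*v) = v*(v - 2)*(v^2 - 8*v + 16) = v*(v - 4)*(v - 2)*(v - 4)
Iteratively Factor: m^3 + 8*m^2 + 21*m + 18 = (m + 2)*(m^2 + 6*m + 9) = (m + 2)*(m + 3)*(m + 3)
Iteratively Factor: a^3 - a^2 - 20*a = (a + 4)*(a^2 - 5*a) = a*(a + 4)*(a - 5)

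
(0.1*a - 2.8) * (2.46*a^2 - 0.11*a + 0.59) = 0.246*a^3 - 6.899*a^2 + 0.367*a - 1.652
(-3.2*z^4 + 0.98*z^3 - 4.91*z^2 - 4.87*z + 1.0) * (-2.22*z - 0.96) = 7.104*z^5 + 0.8964*z^4 + 9.9594*z^3 + 15.525*z^2 + 2.4552*z - 0.96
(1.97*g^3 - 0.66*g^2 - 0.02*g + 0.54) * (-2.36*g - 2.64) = -4.6492*g^4 - 3.6432*g^3 + 1.7896*g^2 - 1.2216*g - 1.4256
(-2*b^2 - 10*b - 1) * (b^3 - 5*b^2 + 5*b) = -2*b^5 + 39*b^3 - 45*b^2 - 5*b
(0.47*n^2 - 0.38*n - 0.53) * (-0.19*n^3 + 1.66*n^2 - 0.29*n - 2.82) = -0.0893*n^5 + 0.8524*n^4 - 0.6664*n^3 - 2.095*n^2 + 1.2253*n + 1.4946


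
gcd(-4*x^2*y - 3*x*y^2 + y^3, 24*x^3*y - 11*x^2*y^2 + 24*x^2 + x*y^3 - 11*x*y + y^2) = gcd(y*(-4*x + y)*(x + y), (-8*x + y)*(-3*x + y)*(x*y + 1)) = 1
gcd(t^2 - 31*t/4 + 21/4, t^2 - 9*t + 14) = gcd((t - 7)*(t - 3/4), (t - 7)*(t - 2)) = t - 7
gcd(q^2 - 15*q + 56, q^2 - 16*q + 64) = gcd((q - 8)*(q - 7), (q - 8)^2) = q - 8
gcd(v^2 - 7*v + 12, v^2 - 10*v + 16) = 1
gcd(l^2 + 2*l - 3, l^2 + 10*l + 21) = l + 3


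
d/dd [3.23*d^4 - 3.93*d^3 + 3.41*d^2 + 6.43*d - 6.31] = 12.92*d^3 - 11.79*d^2 + 6.82*d + 6.43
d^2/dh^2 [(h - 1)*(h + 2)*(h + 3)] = 6*h + 8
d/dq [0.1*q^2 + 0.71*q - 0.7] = 0.2*q + 0.71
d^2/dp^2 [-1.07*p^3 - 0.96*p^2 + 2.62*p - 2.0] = -6.42*p - 1.92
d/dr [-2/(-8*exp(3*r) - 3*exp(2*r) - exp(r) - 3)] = (-48*exp(2*r) - 12*exp(r) - 2)*exp(r)/(8*exp(3*r) + 3*exp(2*r) + exp(r) + 3)^2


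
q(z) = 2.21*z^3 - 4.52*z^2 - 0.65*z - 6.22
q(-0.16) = -6.24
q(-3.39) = -142.06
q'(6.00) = 183.79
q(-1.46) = -21.78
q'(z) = 6.63*z^2 - 9.04*z - 0.65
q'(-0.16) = 0.97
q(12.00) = 3153.98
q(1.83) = -9.00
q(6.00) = 304.52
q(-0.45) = -7.04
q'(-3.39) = 106.19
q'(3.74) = 58.28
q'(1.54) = 1.15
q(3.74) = 43.74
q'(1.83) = 5.01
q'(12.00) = 845.59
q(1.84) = -8.95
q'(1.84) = 5.16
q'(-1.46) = 26.68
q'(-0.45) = 4.76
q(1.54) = -9.87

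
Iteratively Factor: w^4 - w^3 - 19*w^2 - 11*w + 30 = (w - 1)*(w^3 - 19*w - 30) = (w - 5)*(w - 1)*(w^2 + 5*w + 6) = (w - 5)*(w - 1)*(w + 2)*(w + 3)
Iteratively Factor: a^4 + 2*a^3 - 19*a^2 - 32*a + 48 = (a - 1)*(a^3 + 3*a^2 - 16*a - 48) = (a - 1)*(a + 3)*(a^2 - 16) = (a - 1)*(a + 3)*(a + 4)*(a - 4)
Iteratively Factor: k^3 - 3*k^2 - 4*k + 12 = (k - 3)*(k^2 - 4) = (k - 3)*(k + 2)*(k - 2)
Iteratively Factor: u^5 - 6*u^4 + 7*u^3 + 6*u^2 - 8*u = (u)*(u^4 - 6*u^3 + 7*u^2 + 6*u - 8) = u*(u - 4)*(u^3 - 2*u^2 - u + 2) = u*(u - 4)*(u - 2)*(u^2 - 1) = u*(u - 4)*(u - 2)*(u + 1)*(u - 1)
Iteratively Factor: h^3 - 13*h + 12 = (h - 1)*(h^2 + h - 12) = (h - 3)*(h - 1)*(h + 4)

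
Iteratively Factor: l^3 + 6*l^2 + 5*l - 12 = (l + 4)*(l^2 + 2*l - 3) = (l + 3)*(l + 4)*(l - 1)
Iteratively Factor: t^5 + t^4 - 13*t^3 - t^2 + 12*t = (t + 4)*(t^4 - 3*t^3 - t^2 + 3*t) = (t - 3)*(t + 4)*(t^3 - t) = (t - 3)*(t + 1)*(t + 4)*(t^2 - t) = (t - 3)*(t - 1)*(t + 1)*(t + 4)*(t)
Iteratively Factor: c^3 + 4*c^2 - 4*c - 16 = (c + 4)*(c^2 - 4) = (c + 2)*(c + 4)*(c - 2)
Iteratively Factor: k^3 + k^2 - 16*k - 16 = (k + 1)*(k^2 - 16) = (k - 4)*(k + 1)*(k + 4)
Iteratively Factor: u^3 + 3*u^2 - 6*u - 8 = (u + 4)*(u^2 - u - 2) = (u + 1)*(u + 4)*(u - 2)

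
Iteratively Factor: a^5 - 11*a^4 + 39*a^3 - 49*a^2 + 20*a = (a - 5)*(a^4 - 6*a^3 + 9*a^2 - 4*a) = (a - 5)*(a - 1)*(a^3 - 5*a^2 + 4*a) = a*(a - 5)*(a - 1)*(a^2 - 5*a + 4) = a*(a - 5)*(a - 4)*(a - 1)*(a - 1)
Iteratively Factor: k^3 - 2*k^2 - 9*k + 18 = (k - 3)*(k^2 + k - 6) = (k - 3)*(k + 3)*(k - 2)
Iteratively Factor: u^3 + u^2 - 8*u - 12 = (u + 2)*(u^2 - u - 6) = (u + 2)^2*(u - 3)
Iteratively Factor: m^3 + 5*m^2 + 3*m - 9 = (m - 1)*(m^2 + 6*m + 9) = (m - 1)*(m + 3)*(m + 3)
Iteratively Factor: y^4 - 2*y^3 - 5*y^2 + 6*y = (y - 1)*(y^3 - y^2 - 6*y) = (y - 1)*(y + 2)*(y^2 - 3*y) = (y - 3)*(y - 1)*(y + 2)*(y)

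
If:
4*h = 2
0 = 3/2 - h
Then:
No Solution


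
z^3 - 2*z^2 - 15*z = z*(z - 5)*(z + 3)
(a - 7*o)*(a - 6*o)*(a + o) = a^3 - 12*a^2*o + 29*a*o^2 + 42*o^3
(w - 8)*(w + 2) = w^2 - 6*w - 16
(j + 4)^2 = j^2 + 8*j + 16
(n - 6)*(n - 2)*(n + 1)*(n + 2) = n^4 - 5*n^3 - 10*n^2 + 20*n + 24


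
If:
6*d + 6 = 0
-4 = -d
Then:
No Solution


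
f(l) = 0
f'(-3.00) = 0.00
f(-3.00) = 0.00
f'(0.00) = 0.00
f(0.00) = 0.00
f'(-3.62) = 0.00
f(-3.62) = 0.00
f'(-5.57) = 0.00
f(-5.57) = 0.00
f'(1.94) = 0.00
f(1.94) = 0.00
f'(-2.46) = 0.00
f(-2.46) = 0.00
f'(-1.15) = 0.00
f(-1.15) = 0.00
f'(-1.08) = 0.00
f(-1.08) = 0.00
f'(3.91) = 0.00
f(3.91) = 0.00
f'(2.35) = 0.00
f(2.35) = 0.00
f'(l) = 0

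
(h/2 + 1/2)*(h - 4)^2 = h^3/2 - 7*h^2/2 + 4*h + 8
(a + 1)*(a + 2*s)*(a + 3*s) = a^3 + 5*a^2*s + a^2 + 6*a*s^2 + 5*a*s + 6*s^2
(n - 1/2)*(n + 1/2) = n^2 - 1/4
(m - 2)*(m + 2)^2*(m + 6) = m^4 + 8*m^3 + 8*m^2 - 32*m - 48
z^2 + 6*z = z*(z + 6)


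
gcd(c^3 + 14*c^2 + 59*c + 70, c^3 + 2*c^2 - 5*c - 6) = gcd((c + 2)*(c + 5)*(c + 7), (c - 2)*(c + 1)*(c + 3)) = 1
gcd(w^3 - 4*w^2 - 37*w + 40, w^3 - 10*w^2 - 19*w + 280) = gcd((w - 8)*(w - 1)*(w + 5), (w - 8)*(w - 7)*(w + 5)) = w^2 - 3*w - 40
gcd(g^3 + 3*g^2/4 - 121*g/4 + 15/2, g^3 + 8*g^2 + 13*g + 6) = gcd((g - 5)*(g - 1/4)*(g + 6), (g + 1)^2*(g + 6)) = g + 6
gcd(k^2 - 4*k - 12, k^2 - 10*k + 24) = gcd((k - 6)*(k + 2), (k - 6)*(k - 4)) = k - 6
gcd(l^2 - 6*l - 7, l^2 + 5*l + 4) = l + 1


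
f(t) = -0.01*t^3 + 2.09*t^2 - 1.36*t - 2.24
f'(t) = -0.03*t^2 + 4.18*t - 1.36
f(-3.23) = 24.29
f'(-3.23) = -15.17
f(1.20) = -0.88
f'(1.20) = 3.61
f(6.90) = 84.60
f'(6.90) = 26.05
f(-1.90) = 7.96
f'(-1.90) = -9.41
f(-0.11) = -2.07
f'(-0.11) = -1.82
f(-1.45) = 4.16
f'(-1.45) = -7.48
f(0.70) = -2.17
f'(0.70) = 1.55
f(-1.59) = 5.25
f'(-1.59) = -8.08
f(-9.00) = 186.58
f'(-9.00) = -41.41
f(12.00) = 265.12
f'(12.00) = 44.48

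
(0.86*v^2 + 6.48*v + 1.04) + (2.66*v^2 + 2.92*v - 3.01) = 3.52*v^2 + 9.4*v - 1.97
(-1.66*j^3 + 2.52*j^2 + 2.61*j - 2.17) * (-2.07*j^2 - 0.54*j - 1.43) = 3.4362*j^5 - 4.32*j^4 - 4.3897*j^3 - 0.521100000000001*j^2 - 2.5605*j + 3.1031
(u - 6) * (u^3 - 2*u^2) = u^4 - 8*u^3 + 12*u^2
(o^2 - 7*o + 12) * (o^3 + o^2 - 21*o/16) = o^5 - 6*o^4 + 59*o^3/16 + 339*o^2/16 - 63*o/4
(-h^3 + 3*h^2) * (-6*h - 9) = 6*h^4 - 9*h^3 - 27*h^2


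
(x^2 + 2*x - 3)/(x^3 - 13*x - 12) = (x - 1)/(x^2 - 3*x - 4)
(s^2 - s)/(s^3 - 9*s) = (s - 1)/(s^2 - 9)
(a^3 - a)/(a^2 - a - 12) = (a^3 - a)/(a^2 - a - 12)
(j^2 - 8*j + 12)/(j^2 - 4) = (j - 6)/(j + 2)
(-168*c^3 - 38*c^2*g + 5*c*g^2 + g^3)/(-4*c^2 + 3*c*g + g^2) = (42*c^2 - c*g - g^2)/(c - g)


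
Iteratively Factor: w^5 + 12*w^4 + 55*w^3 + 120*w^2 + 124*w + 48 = (w + 2)*(w^4 + 10*w^3 + 35*w^2 + 50*w + 24) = (w + 2)*(w + 4)*(w^3 + 6*w^2 + 11*w + 6) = (w + 2)^2*(w + 4)*(w^2 + 4*w + 3) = (w + 1)*(w + 2)^2*(w + 4)*(w + 3)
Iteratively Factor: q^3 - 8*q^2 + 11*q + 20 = (q - 5)*(q^2 - 3*q - 4) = (q - 5)*(q - 4)*(q + 1)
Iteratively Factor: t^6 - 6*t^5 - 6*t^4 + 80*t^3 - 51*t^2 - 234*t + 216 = (t + 2)*(t^5 - 8*t^4 + 10*t^3 + 60*t^2 - 171*t + 108) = (t - 1)*(t + 2)*(t^4 - 7*t^3 + 3*t^2 + 63*t - 108) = (t - 3)*(t - 1)*(t + 2)*(t^3 - 4*t^2 - 9*t + 36) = (t - 3)^2*(t - 1)*(t + 2)*(t^2 - t - 12) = (t - 4)*(t - 3)^2*(t - 1)*(t + 2)*(t + 3)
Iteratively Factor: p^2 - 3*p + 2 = (p - 2)*(p - 1)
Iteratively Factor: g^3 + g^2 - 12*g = (g)*(g^2 + g - 12) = g*(g - 3)*(g + 4)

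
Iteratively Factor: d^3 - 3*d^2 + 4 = (d + 1)*(d^2 - 4*d + 4) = (d - 2)*(d + 1)*(d - 2)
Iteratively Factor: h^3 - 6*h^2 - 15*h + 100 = (h + 4)*(h^2 - 10*h + 25) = (h - 5)*(h + 4)*(h - 5)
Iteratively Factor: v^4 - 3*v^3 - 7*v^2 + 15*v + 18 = (v + 2)*(v^3 - 5*v^2 + 3*v + 9) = (v - 3)*(v + 2)*(v^2 - 2*v - 3) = (v - 3)*(v + 1)*(v + 2)*(v - 3)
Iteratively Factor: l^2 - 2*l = (l - 2)*(l)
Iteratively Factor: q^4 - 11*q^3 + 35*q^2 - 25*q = (q - 5)*(q^3 - 6*q^2 + 5*q) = (q - 5)^2*(q^2 - q) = q*(q - 5)^2*(q - 1)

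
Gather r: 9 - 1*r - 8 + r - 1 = 0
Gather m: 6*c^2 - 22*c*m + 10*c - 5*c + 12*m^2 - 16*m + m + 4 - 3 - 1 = 6*c^2 + 5*c + 12*m^2 + m*(-22*c - 15)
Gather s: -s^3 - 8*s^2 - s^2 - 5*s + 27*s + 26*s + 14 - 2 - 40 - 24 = -s^3 - 9*s^2 + 48*s - 52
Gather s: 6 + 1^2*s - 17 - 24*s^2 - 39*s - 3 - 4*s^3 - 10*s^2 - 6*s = -4*s^3 - 34*s^2 - 44*s - 14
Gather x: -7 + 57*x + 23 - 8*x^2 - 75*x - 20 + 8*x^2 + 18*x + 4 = 0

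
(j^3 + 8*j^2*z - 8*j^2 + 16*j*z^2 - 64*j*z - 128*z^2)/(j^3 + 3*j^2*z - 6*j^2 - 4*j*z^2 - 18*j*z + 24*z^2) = (-j^2 - 4*j*z + 8*j + 32*z)/(-j^2 + j*z + 6*j - 6*z)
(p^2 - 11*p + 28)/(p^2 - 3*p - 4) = (p - 7)/(p + 1)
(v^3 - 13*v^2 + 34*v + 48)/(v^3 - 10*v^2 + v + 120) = (v^2 - 5*v - 6)/(v^2 - 2*v - 15)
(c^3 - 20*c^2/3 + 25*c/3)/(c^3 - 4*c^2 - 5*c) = (c - 5/3)/(c + 1)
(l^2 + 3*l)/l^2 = (l + 3)/l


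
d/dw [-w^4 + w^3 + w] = -4*w^3 + 3*w^2 + 1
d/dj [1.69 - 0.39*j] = -0.390000000000000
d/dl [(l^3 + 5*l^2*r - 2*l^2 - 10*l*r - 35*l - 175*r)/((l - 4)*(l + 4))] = (l^4 + 10*l^2*r - 13*l^2 + 190*l*r + 64*l + 160*r + 560)/(l^4 - 32*l^2 + 256)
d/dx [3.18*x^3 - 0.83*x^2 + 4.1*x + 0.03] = 9.54*x^2 - 1.66*x + 4.1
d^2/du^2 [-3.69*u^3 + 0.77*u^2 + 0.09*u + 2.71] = 1.54 - 22.14*u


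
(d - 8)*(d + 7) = d^2 - d - 56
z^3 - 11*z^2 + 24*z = z*(z - 8)*(z - 3)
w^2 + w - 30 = (w - 5)*(w + 6)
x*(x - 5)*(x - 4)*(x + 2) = x^4 - 7*x^3 + 2*x^2 + 40*x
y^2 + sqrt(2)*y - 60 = (y - 5*sqrt(2))*(y + 6*sqrt(2))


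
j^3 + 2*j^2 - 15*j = j*(j - 3)*(j + 5)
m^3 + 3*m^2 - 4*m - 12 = (m - 2)*(m + 2)*(m + 3)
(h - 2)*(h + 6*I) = h^2 - 2*h + 6*I*h - 12*I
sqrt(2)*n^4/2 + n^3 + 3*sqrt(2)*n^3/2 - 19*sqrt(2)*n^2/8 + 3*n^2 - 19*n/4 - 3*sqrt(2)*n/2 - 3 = (n - 3/2)*(n + 1/2)*(n + 4)*(sqrt(2)*n/2 + 1)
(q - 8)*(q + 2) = q^2 - 6*q - 16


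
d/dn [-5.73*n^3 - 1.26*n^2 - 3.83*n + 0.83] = -17.19*n^2 - 2.52*n - 3.83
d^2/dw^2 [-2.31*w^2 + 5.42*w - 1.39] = -4.62000000000000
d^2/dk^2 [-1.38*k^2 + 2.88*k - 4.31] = -2.76000000000000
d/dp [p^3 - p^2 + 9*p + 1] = 3*p^2 - 2*p + 9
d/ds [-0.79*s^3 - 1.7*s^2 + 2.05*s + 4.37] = -2.37*s^2 - 3.4*s + 2.05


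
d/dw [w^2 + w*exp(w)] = w*exp(w) + 2*w + exp(w)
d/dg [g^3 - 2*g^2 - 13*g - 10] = 3*g^2 - 4*g - 13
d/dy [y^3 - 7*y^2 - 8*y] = 3*y^2 - 14*y - 8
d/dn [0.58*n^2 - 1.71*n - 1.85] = 1.16*n - 1.71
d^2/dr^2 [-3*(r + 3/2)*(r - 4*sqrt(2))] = -6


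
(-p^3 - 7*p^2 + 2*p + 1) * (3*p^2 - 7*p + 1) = -3*p^5 - 14*p^4 + 54*p^3 - 18*p^2 - 5*p + 1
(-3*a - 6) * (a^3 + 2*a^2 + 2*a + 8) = -3*a^4 - 12*a^3 - 18*a^2 - 36*a - 48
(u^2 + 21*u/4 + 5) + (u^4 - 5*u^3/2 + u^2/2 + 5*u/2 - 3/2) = u^4 - 5*u^3/2 + 3*u^2/2 + 31*u/4 + 7/2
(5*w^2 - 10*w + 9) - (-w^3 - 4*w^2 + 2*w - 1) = w^3 + 9*w^2 - 12*w + 10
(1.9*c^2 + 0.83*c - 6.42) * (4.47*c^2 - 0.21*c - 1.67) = 8.493*c^4 + 3.3111*c^3 - 32.0447*c^2 - 0.0379*c + 10.7214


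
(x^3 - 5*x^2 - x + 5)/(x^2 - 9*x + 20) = (x^2 - 1)/(x - 4)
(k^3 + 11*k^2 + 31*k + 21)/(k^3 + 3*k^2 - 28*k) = (k^2 + 4*k + 3)/(k*(k - 4))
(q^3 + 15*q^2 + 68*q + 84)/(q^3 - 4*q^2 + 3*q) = (q^3 + 15*q^2 + 68*q + 84)/(q*(q^2 - 4*q + 3))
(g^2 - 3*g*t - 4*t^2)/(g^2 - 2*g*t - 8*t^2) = (g + t)/(g + 2*t)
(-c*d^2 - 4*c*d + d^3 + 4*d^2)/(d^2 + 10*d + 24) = d*(-c + d)/(d + 6)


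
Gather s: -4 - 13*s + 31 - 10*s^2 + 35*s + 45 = -10*s^2 + 22*s + 72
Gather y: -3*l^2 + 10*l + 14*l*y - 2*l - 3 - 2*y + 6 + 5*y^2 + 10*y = -3*l^2 + 8*l + 5*y^2 + y*(14*l + 8) + 3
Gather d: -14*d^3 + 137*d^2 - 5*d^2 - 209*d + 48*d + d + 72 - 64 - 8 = -14*d^3 + 132*d^2 - 160*d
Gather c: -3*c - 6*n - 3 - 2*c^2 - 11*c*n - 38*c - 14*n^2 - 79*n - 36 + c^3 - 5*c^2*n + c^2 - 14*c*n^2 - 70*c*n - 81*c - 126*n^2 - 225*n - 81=c^3 + c^2*(-5*n - 1) + c*(-14*n^2 - 81*n - 122) - 140*n^2 - 310*n - 120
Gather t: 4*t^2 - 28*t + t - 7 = 4*t^2 - 27*t - 7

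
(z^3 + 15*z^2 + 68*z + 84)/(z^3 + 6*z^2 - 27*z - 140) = (z^2 + 8*z + 12)/(z^2 - z - 20)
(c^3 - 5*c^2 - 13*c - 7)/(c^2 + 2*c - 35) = (c^3 - 5*c^2 - 13*c - 7)/(c^2 + 2*c - 35)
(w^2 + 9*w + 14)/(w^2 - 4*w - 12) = (w + 7)/(w - 6)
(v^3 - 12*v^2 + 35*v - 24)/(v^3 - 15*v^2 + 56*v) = (v^2 - 4*v + 3)/(v*(v - 7))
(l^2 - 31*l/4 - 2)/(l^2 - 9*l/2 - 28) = (4*l + 1)/(2*(2*l + 7))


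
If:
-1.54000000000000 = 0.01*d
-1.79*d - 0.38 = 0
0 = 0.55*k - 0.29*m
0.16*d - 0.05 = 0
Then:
No Solution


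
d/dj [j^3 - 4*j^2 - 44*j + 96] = 3*j^2 - 8*j - 44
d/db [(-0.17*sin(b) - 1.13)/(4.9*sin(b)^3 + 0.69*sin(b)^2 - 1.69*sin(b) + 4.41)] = (1.666*sin(b)^3 + 16.7283*sin(b)^2 + 1.5594*sin(b) - 2.6594)*cos(b)/(24.01*sin(b)^6 + 6.762*sin(b)^5 - 16.0859*sin(b)^4 + 40.8858*sin(b)^3 + 8.9419*sin(b)^2 - 14.9058*sin(b) + 19.4481)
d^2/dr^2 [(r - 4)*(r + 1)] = 2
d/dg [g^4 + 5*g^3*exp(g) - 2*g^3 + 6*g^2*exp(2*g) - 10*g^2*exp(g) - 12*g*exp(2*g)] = 5*g^3*exp(g) + 4*g^3 + 12*g^2*exp(2*g) + 5*g^2*exp(g) - 6*g^2 - 12*g*exp(2*g) - 20*g*exp(g) - 12*exp(2*g)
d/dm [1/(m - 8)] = -1/(m - 8)^2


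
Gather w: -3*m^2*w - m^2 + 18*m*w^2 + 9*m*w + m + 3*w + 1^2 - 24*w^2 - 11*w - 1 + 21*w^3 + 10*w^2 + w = -m^2 + m + 21*w^3 + w^2*(18*m - 14) + w*(-3*m^2 + 9*m - 7)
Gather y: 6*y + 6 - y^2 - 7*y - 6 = -y^2 - y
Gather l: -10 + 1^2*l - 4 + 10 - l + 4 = 0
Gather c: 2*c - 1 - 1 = 2*c - 2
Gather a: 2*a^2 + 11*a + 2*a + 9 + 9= 2*a^2 + 13*a + 18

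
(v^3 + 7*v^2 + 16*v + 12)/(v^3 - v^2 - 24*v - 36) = (v + 2)/(v - 6)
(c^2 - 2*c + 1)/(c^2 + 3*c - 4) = (c - 1)/(c + 4)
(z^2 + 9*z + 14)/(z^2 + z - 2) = (z + 7)/(z - 1)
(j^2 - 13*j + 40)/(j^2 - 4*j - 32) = (j - 5)/(j + 4)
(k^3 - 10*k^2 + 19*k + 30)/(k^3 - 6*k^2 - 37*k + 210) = (k^2 - 5*k - 6)/(k^2 - k - 42)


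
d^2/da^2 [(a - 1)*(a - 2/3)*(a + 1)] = 6*a - 4/3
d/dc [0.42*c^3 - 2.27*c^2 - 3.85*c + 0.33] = 1.26*c^2 - 4.54*c - 3.85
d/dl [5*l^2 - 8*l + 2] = 10*l - 8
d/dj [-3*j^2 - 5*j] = -6*j - 5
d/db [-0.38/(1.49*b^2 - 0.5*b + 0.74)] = (1.1324*b - 0.19)/(1.49*b^2 - 0.5*b + 0.74)^2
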